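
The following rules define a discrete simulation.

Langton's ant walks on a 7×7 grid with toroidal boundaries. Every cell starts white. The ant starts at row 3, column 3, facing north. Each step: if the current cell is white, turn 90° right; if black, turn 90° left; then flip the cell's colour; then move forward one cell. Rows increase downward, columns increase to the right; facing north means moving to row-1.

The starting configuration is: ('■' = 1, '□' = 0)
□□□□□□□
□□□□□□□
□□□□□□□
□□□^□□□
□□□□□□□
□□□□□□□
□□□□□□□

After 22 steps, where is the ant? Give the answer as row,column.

step 0: □□□□□□□
□□□□□□□
□□□□□□□
□□□^□□□
□□□□□□□
□□□□□□□
□□□□□□□
step 1: □□□□□□□
□□□□□□□
□□□□□□□
□□□■>□□
□□□□□□□
□□□□□□□
□□□□□□□
step 2: □□□□□□□
□□□□□□□
□□□□□□□
□□□■■□□
□□□□v□□
□□□□□□□
□□□□□□□
step 3: □□□□□□□
□□□□□□□
□□□□□□□
□□□■■□□
□□□<■□□
□□□□□□□
□□□□□□□
step 4: □□□□□□□
□□□□□□□
□□□□□□□
□□□^■□□
□□□■■□□
□□□□□□□
□□□□□□□
step 5: □□□□□□□
□□□□□□□
□□□□□□□
□□<□■□□
□□□■■□□
□□□□□□□
□□□□□□□
step 6: □□□□□□□
□□□□□□□
□□^□□□□
□□■□■□□
□□□■■□□
□□□□□□□
□□□□□□□
step 7: □□□□□□□
□□□□□□□
□□■>□□□
□□■□■□□
□□□■■□□
□□□□□□□
□□□□□□□
step 8: □□□□□□□
□□□□□□□
□□■■□□□
□□■v■□□
□□□■■□□
□□□□□□□
□□□□□□□
step 9: □□□□□□□
□□□□□□□
□□■■□□□
□□<■■□□
□□□■■□□
□□□□□□□
□□□□□□□
step 10: □□□□□□□
□□□□□□□
□□■■□□□
□□□■■□□
□□v■■□□
□□□□□□□
□□□□□□□
step 11: □□□□□□□
□□□□□□□
□□■■□□□
□□□■■□□
□<■■■□□
□□□□□□□
□□□□□□□
step 12: □□□□□□□
□□□□□□□
□□■■□□□
□^□■■□□
□■■■■□□
□□□□□□□
□□□□□□□
step 13: □□□□□□□
□□□□□□□
□□■■□□□
□■>■■□□
□■■■■□□
□□□□□□□
□□□□□□□
step 14: □□□□□□□
□□□□□□□
□□■■□□□
□■■■■□□
□■v■■□□
□□□□□□□
□□□□□□□
step 15: □□□□□□□
□□□□□□□
□□■■□□□
□■■■■□□
□■□>■□□
□□□□□□□
□□□□□□□
step 16: □□□□□□□
□□□□□□□
□□■■□□□
□■■^■□□
□■□□■□□
□□□□□□□
□□□□□□□
step 17: □□□□□□□
□□□□□□□
□□■■□□□
□■<□■□□
□■□□■□□
□□□□□□□
□□□□□□□
step 18: □□□□□□□
□□□□□□□
□□■■□□□
□■□□■□□
□■v□■□□
□□□□□□□
□□□□□□□
step 19: □□□□□□□
□□□□□□□
□□■■□□□
□■□□■□□
□<■□■□□
□□□□□□□
□□□□□□□
step 20: □□□□□□□
□□□□□□□
□□■■□□□
□■□□■□□
□□■□■□□
□v□□□□□
□□□□□□□
step 21: □□□□□□□
□□□□□□□
□□■■□□□
□■□□■□□
□□■□■□□
<■□□□□□
□□□□□□□
step 22: □□□□□□□
□□□□□□□
□□■■□□□
□■□□■□□
^□■□■□□
■■□□□□□
□□□□□□□

4,0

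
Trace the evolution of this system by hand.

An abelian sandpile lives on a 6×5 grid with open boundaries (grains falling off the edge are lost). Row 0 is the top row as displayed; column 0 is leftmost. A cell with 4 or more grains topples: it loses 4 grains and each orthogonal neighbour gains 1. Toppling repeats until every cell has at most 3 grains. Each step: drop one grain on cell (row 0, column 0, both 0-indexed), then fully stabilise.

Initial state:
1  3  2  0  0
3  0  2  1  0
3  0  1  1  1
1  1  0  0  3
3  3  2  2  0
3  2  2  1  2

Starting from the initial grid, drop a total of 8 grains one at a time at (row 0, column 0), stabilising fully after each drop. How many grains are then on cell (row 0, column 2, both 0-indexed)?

3

step 0: 1  3  2  0  0
3  0  2  1  0
3  0  1  1  1
1  1  0  0  3
3  3  2  2  0
3  2  2  1  2
step 1: 2  3  2  0  0
3  0  2  1  0
3  0  1  1  1
1  1  0  0  3
3  3  2  2  0
3  2  2  1  2
step 2: 3  3  2  0  0
3  0  2  1  0
3  0  1  1  1
1  1  0  0  3
3  3  2  2  0
3  2  2  1  2
step 3: 2  0  3  0  0
1  2  2  1  0
0  1  1  1  1
2  1  0  0  3
3  3  2  2  0
3  2  2  1  2
step 4: 3  0  3  0  0
1  2  2  1  0
0  1  1  1  1
2  1  0  0  3
3  3  2  2  0
3  2  2  1  2
step 5: 0  1  3  0  0
2  2  2  1  0
0  1  1  1  1
2  1  0  0  3
3  3  2  2  0
3  2  2  1  2
step 6: 1  1  3  0  0
2  2  2  1  0
0  1  1  1  1
2  1  0  0  3
3  3  2  2  0
3  2  2  1  2
step 7: 2  1  3  0  0
2  2  2  1  0
0  1  1  1  1
2  1  0  0  3
3  3  2  2  0
3  2  2  1  2
step 8: 3  1  3  0  0
2  2  2  1  0
0  1  1  1  1
2  1  0  0  3
3  3  2  2  0
3  2  2  1  2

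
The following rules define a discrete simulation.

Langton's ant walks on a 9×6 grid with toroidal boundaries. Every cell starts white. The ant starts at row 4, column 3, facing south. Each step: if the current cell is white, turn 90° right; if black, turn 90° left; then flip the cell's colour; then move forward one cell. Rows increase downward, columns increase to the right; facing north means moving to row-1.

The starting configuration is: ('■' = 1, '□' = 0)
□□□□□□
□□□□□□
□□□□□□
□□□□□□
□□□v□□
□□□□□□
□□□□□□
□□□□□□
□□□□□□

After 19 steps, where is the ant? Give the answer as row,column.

3,5

[0] □□□□□□
□□□□□□
□□□□□□
□□□□□□
□□□v□□
□□□□□□
□□□□□□
□□□□□□
□□□□□□
[1] □□□□□□
□□□□□□
□□□□□□
□□□□□□
□□<■□□
□□□□□□
□□□□□□
□□□□□□
□□□□□□
[2] □□□□□□
□□□□□□
□□□□□□
□□^□□□
□□■■□□
□□□□□□
□□□□□□
□□□□□□
□□□□□□
[3] □□□□□□
□□□□□□
□□□□□□
□□■>□□
□□■■□□
□□□□□□
□□□□□□
□□□□□□
□□□□□□
[4] □□□□□□
□□□□□□
□□□□□□
□□■■□□
□□■v□□
□□□□□□
□□□□□□
□□□□□□
□□□□□□
[5] □□□□□□
□□□□□□
□□□□□□
□□■■□□
□□■□>□
□□□□□□
□□□□□□
□□□□□□
□□□□□□
[6] □□□□□□
□□□□□□
□□□□□□
□□■■□□
□□■□■□
□□□□v□
□□□□□□
□□□□□□
□□□□□□
[7] □□□□□□
□□□□□□
□□□□□□
□□■■□□
□□■□■□
□□□<■□
□□□□□□
□□□□□□
□□□□□□
[8] □□□□□□
□□□□□□
□□□□□□
□□■■□□
□□■^■□
□□□■■□
□□□□□□
□□□□□□
□□□□□□
[9] □□□□□□
□□□□□□
□□□□□□
□□■■□□
□□■■>□
□□□■■□
□□□□□□
□□□□□□
□□□□□□
[10] □□□□□□
□□□□□□
□□□□□□
□□■■^□
□□■■□□
□□□■■□
□□□□□□
□□□□□□
□□□□□□
[11] □□□□□□
□□□□□□
□□□□□□
□□■■■>
□□■■□□
□□□■■□
□□□□□□
□□□□□□
□□□□□□
[12] □□□□□□
□□□□□□
□□□□□□
□□■■■■
□□■■□v
□□□■■□
□□□□□□
□□□□□□
□□□□□□
[13] □□□□□□
□□□□□□
□□□□□□
□□■■■■
□□■■<■
□□□■■□
□□□□□□
□□□□□□
□□□□□□
[14] □□□□□□
□□□□□□
□□□□□□
□□■■^■
□□■■■■
□□□■■□
□□□□□□
□□□□□□
□□□□□□
[15] □□□□□□
□□□□□□
□□□□□□
□□■<□■
□□■■■■
□□□■■□
□□□□□□
□□□□□□
□□□□□□
[16] □□□□□□
□□□□□□
□□□□□□
□□■□□■
□□■v■■
□□□■■□
□□□□□□
□□□□□□
□□□□□□
[17] □□□□□□
□□□□□□
□□□□□□
□□■□□■
□□■□>■
□□□■■□
□□□□□□
□□□□□□
□□□□□□
[18] □□□□□□
□□□□□□
□□□□□□
□□■□^■
□□■□□■
□□□■■□
□□□□□□
□□□□□□
□□□□□□
[19] □□□□□□
□□□□□□
□□□□□□
□□■□■>
□□■□□■
□□□■■□
□□□□□□
□□□□□□
□□□□□□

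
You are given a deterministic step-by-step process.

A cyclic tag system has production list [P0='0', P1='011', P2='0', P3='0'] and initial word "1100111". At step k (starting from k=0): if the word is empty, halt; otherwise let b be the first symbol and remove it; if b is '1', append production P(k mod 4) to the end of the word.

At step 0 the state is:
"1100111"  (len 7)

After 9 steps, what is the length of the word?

t=0: "1100111"  (len 7)
t=1: "1001110"  (len 7)
t=2: "001110011"  (len 9)
t=3: "01110011"  (len 8)
t=4: "1110011"  (len 7)
t=5: "1100110"  (len 7)
t=6: "100110011"  (len 9)
t=7: "001100110"  (len 9)
t=8: "01100110"  (len 8)
t=9: "1100110"  (len 7)

7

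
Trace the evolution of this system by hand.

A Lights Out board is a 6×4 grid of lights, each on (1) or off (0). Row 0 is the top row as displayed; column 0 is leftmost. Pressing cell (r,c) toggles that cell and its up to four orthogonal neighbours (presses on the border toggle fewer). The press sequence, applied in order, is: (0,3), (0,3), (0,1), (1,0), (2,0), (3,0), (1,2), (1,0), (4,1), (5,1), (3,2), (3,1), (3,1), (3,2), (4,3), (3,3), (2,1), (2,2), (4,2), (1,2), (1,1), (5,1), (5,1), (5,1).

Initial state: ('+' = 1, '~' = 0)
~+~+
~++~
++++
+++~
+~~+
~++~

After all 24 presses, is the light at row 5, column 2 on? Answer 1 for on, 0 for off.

0

gen 0: ~+~+
~++~
++++
+++~
+~~+
~++~
gen 1: ~++~
~+++
++++
+++~
+~~+
~++~
gen 2: ~+~+
~++~
++++
+++~
+~~+
~++~
gen 3: +~++
~~+~
++++
+++~
+~~+
~++~
gen 4: ~~++
+++~
~+++
+++~
+~~+
~++~
gen 5: ~~++
~++~
+~++
~++~
+~~+
~++~
gen 6: ~~++
~++~
~~++
+~+~
~~~+
~++~
gen 7: ~~~+
~~~+
~~~+
+~+~
~~~+
~++~
gen 8: +~~+
++~+
+~~+
+~+~
~~~+
~++~
gen 9: +~~+
++~+
+~~+
+++~
++++
~~+~
gen 10: +~~+
++~+
+~~+
+++~
+~++
++~~
gen 11: +~~+
++~+
+~++
+~~+
+~~+
++~~
gen 12: +~~+
++~+
++++
~+++
++~+
++~~
gen 13: +~~+
++~+
+~++
+~~+
+~~+
++~~
gen 14: +~~+
++~+
+~~+
+++~
+~++
++~~
gen 15: +~~+
++~+
+~~+
++++
+~~~
++~+
gen 16: +~~+
++~+
+~~~
++~~
+~~+
++~+
gen 17: +~~+
+~~+
~++~
+~~~
+~~+
++~+
gen 18: +~~+
+~++
~~~+
+~+~
+~~+
++~+
gen 19: +~~+
+~++
~~~+
+~~~
+++~
++++
gen 20: +~++
++~~
~~++
+~~~
+++~
++++
gen 21: ++++
~~+~
~+++
+~~~
+++~
++++
gen 22: ++++
~~+~
~+++
+~~~
+~+~
~~~+
gen 23: ++++
~~+~
~+++
+~~~
+++~
++++
gen 24: ++++
~~+~
~+++
+~~~
+~+~
~~~+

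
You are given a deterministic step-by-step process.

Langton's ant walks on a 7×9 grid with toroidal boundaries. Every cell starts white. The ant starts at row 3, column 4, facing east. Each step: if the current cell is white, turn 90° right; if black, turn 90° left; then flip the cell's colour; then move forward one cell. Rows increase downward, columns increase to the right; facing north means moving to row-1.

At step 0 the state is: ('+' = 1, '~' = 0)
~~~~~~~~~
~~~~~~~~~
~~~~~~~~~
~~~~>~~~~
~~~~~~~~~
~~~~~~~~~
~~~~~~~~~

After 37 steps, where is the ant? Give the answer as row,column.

2,0

gen 0: ~~~~~~~~~
~~~~~~~~~
~~~~~~~~~
~~~~>~~~~
~~~~~~~~~
~~~~~~~~~
~~~~~~~~~
gen 1: ~~~~~~~~~
~~~~~~~~~
~~~~~~~~~
~~~~+~~~~
~~~~v~~~~
~~~~~~~~~
~~~~~~~~~
gen 2: ~~~~~~~~~
~~~~~~~~~
~~~~~~~~~
~~~~+~~~~
~~~<+~~~~
~~~~~~~~~
~~~~~~~~~
gen 3: ~~~~~~~~~
~~~~~~~~~
~~~~~~~~~
~~~^+~~~~
~~~++~~~~
~~~~~~~~~
~~~~~~~~~
gen 4: ~~~~~~~~~
~~~~~~~~~
~~~~~~~~~
~~~+>~~~~
~~~++~~~~
~~~~~~~~~
~~~~~~~~~
gen 5: ~~~~~~~~~
~~~~~~~~~
~~~~^~~~~
~~~+~~~~~
~~~++~~~~
~~~~~~~~~
~~~~~~~~~
gen 6: ~~~~~~~~~
~~~~~~~~~
~~~~+>~~~
~~~+~~~~~
~~~++~~~~
~~~~~~~~~
~~~~~~~~~
gen 7: ~~~~~~~~~
~~~~~~~~~
~~~~++~~~
~~~+~v~~~
~~~++~~~~
~~~~~~~~~
~~~~~~~~~
gen 8: ~~~~~~~~~
~~~~~~~~~
~~~~++~~~
~~~+<+~~~
~~~++~~~~
~~~~~~~~~
~~~~~~~~~
gen 9: ~~~~~~~~~
~~~~~~~~~
~~~~^+~~~
~~~+++~~~
~~~++~~~~
~~~~~~~~~
~~~~~~~~~
gen 10: ~~~~~~~~~
~~~~~~~~~
~~~<~+~~~
~~~+++~~~
~~~++~~~~
~~~~~~~~~
~~~~~~~~~
gen 11: ~~~~~~~~~
~~~^~~~~~
~~~+~+~~~
~~~+++~~~
~~~++~~~~
~~~~~~~~~
~~~~~~~~~
gen 12: ~~~~~~~~~
~~~+>~~~~
~~~+~+~~~
~~~+++~~~
~~~++~~~~
~~~~~~~~~
~~~~~~~~~
gen 13: ~~~~~~~~~
~~~++~~~~
~~~+v+~~~
~~~+++~~~
~~~++~~~~
~~~~~~~~~
~~~~~~~~~
gen 14: ~~~~~~~~~
~~~++~~~~
~~~<++~~~
~~~+++~~~
~~~++~~~~
~~~~~~~~~
~~~~~~~~~
gen 15: ~~~~~~~~~
~~~++~~~~
~~~~++~~~
~~~v++~~~
~~~++~~~~
~~~~~~~~~
~~~~~~~~~
gen 16: ~~~~~~~~~
~~~++~~~~
~~~~++~~~
~~~~>+~~~
~~~++~~~~
~~~~~~~~~
~~~~~~~~~
gen 17: ~~~~~~~~~
~~~++~~~~
~~~~^+~~~
~~~~~+~~~
~~~++~~~~
~~~~~~~~~
~~~~~~~~~
gen 18: ~~~~~~~~~
~~~++~~~~
~~~<~+~~~
~~~~~+~~~
~~~++~~~~
~~~~~~~~~
~~~~~~~~~
gen 19: ~~~~~~~~~
~~~^+~~~~
~~~+~+~~~
~~~~~+~~~
~~~++~~~~
~~~~~~~~~
~~~~~~~~~
gen 20: ~~~~~~~~~
~~<~+~~~~
~~~+~+~~~
~~~~~+~~~
~~~++~~~~
~~~~~~~~~
~~~~~~~~~
gen 21: ~~^~~~~~~
~~+~+~~~~
~~~+~+~~~
~~~~~+~~~
~~~++~~~~
~~~~~~~~~
~~~~~~~~~
gen 22: ~~+>~~~~~
~~+~+~~~~
~~~+~+~~~
~~~~~+~~~
~~~++~~~~
~~~~~~~~~
~~~~~~~~~
gen 23: ~~++~~~~~
~~+v+~~~~
~~~+~+~~~
~~~~~+~~~
~~~++~~~~
~~~~~~~~~
~~~~~~~~~
gen 24: ~~++~~~~~
~~<++~~~~
~~~+~+~~~
~~~~~+~~~
~~~++~~~~
~~~~~~~~~
~~~~~~~~~
gen 25: ~~++~~~~~
~~~++~~~~
~~v+~+~~~
~~~~~+~~~
~~~++~~~~
~~~~~~~~~
~~~~~~~~~
gen 26: ~~++~~~~~
~~~++~~~~
~<++~+~~~
~~~~~+~~~
~~~++~~~~
~~~~~~~~~
~~~~~~~~~
gen 27: ~~++~~~~~
~^~++~~~~
~+++~+~~~
~~~~~+~~~
~~~++~~~~
~~~~~~~~~
~~~~~~~~~
gen 28: ~~++~~~~~
~+>++~~~~
~+++~+~~~
~~~~~+~~~
~~~++~~~~
~~~~~~~~~
~~~~~~~~~
gen 29: ~~++~~~~~
~++++~~~~
~+v+~+~~~
~~~~~+~~~
~~~++~~~~
~~~~~~~~~
~~~~~~~~~
gen 30: ~~++~~~~~
~++++~~~~
~+~>~+~~~
~~~~~+~~~
~~~++~~~~
~~~~~~~~~
~~~~~~~~~
gen 31: ~~++~~~~~
~++^+~~~~
~+~~~+~~~
~~~~~+~~~
~~~++~~~~
~~~~~~~~~
~~~~~~~~~
gen 32: ~~++~~~~~
~+<~+~~~~
~+~~~+~~~
~~~~~+~~~
~~~++~~~~
~~~~~~~~~
~~~~~~~~~
gen 33: ~~++~~~~~
~+~~+~~~~
~+v~~+~~~
~~~~~+~~~
~~~++~~~~
~~~~~~~~~
~~~~~~~~~
gen 34: ~~++~~~~~
~+~~+~~~~
~<+~~+~~~
~~~~~+~~~
~~~++~~~~
~~~~~~~~~
~~~~~~~~~
gen 35: ~~++~~~~~
~+~~+~~~~
~~+~~+~~~
~v~~~+~~~
~~~++~~~~
~~~~~~~~~
~~~~~~~~~
gen 36: ~~++~~~~~
~+~~+~~~~
~~+~~+~~~
<+~~~+~~~
~~~++~~~~
~~~~~~~~~
~~~~~~~~~
gen 37: ~~++~~~~~
~+~~+~~~~
^~+~~+~~~
++~~~+~~~
~~~++~~~~
~~~~~~~~~
~~~~~~~~~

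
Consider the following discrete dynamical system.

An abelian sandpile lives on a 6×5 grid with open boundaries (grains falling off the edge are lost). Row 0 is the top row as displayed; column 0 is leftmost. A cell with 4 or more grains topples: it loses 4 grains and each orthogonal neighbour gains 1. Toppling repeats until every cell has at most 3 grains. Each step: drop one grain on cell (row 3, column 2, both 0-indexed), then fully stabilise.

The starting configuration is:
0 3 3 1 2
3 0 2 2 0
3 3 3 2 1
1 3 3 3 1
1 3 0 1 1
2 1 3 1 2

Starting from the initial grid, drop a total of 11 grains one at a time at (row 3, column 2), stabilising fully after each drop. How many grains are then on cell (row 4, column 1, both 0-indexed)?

2

t=0: 0 3 3 1 2
3 0 2 2 0
3 3 3 2 1
1 3 3 3 1
1 3 0 1 1
2 1 3 1 2
t=1: 1 3 3 1 2
0 2 3 3 0
1 2 2 0 2
3 2 3 1 2
2 0 2 2 1
2 2 3 1 2
t=2: 1 3 3 1 2
0 2 3 3 0
1 2 3 0 2
3 3 0 2 2
2 0 3 2 1
2 2 3 1 2
t=3: 1 3 3 1 2
0 2 3 3 0
1 2 3 0 2
3 3 1 2 2
2 0 3 2 1
2 2 3 1 2
t=4: 1 3 3 1 2
0 2 3 3 0
1 2 3 0 2
3 3 2 2 2
2 0 3 2 1
2 2 3 1 2
t=5: 1 3 3 1 2
0 2 3 3 0
1 2 3 0 2
3 3 3 2 2
2 0 3 2 1
2 2 3 1 2
t=6: 2 1 1 3 2
1 1 3 0 1
3 1 2 2 2
0 2 3 3 2
3 2 1 3 1
2 3 0 2 2
t=7: 2 1 1 3 2
1 1 3 0 1
3 1 3 3 2
0 3 1 1 3
3 2 3 0 2
2 3 0 3 2
t=8: 2 1 1 3 2
1 1 3 0 1
3 1 3 3 2
0 3 2 1 3
3 2 3 0 2
2 3 0 3 2
t=9: 2 1 1 3 2
1 1 3 0 1
3 1 3 3 2
0 3 3 1 3
3 2 3 0 2
2 3 0 3 2
t=10: 2 1 2 3 2
1 2 0 2 1
3 3 2 0 3
2 1 3 3 3
1 2 1 1 2
0 1 2 3 2
t=11: 2 1 2 3 2
1 2 0 2 2
3 3 3 2 0
2 2 1 1 1
1 2 2 2 3
0 1 2 3 2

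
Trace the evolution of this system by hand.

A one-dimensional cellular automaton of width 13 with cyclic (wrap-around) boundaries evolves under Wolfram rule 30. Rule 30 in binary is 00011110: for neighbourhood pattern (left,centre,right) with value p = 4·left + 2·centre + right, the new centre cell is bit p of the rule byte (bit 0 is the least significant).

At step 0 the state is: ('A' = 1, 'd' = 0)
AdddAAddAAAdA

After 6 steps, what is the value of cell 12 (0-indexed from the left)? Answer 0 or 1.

t=0: AdddAAddAAAdA
t=1: dAdAAdAAAdddA
t=2: dAdAddAddAdAA
t=3: dAdAAAAAAAdAd
t=4: AAdAdddddddAA
t=5: dddAAdddddAAd
t=6: ddAAdAdddAAdA

1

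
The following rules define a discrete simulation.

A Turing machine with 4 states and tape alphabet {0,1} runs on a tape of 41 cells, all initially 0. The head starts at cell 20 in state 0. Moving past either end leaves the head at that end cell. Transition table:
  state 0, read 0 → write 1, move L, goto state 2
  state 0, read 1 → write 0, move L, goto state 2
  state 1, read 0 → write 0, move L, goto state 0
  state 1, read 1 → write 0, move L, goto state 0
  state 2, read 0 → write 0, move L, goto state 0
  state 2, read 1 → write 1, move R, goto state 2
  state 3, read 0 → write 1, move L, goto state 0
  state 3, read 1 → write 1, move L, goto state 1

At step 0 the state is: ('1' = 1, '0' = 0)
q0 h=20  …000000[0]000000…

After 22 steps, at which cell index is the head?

1

step 0: q0 h=20  …000000[0]000000…
step 1: q2 h=19  …000000[0]100000…
step 2: q0 h=18  …000000[0]010000…
step 3: q2 h=17  …000000[0]101000…
step 4: q0 h=16  …000000[0]010100…
step 5: q2 h=15  …000000[0]101010…
step 6: q0 h=14  …000000[0]010101…
step 7: q2 h=13  …000000[0]101010…
step 8: q0 h=12  …000000[0]010101…
step 9: q2 h=11  …000000[0]101010…
step 10: q0 h=10  …000000[0]010101…
step 11: q2 h= 9  …000000[0]101010…
step 12: q0 h= 8  …000000[0]010101…
step 13: q2 h= 7  …000000[0]101010…
step 14: q0 h= 6  |000000[0]010101…
step 15: q2 h= 5  |00000[0]101010…
step 16: q0 h= 4  |0000[0]010101…
step 17: q2 h= 3  |000[0]101010…
step 18: q0 h= 2  |00[0]010101…
step 19: q2 h= 1  |0[0]101010…
step 20: q0 h= 0  |[0]010101…
step 21: q2 h= 0  |[1]010101…
step 22: q2 h= 1  |1[0]101010…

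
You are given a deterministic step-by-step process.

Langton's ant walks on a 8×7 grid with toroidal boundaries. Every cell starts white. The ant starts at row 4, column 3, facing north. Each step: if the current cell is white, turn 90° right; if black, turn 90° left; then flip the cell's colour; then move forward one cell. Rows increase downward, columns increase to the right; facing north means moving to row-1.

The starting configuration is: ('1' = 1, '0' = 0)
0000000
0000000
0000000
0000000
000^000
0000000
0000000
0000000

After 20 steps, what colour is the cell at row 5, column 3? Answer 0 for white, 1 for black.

0

k=0  0000000
0000000
0000000
0000000
000^000
0000000
0000000
0000000
k=1  0000000
0000000
0000000
0000000
0001>00
0000000
0000000
0000000
k=2  0000000
0000000
0000000
0000000
0001100
0000v00
0000000
0000000
k=3  0000000
0000000
0000000
0000000
0001100
000<100
0000000
0000000
k=4  0000000
0000000
0000000
0000000
000^100
0001100
0000000
0000000
k=5  0000000
0000000
0000000
0000000
00<0100
0001100
0000000
0000000
k=6  0000000
0000000
0000000
00^0000
0010100
0001100
0000000
0000000
k=7  0000000
0000000
0000000
001>000
0010100
0001100
0000000
0000000
k=8  0000000
0000000
0000000
0011000
001v100
0001100
0000000
0000000
k=9  0000000
0000000
0000000
0011000
00<1100
0001100
0000000
0000000
k=10  0000000
0000000
0000000
0011000
0001100
00v1100
0000000
0000000
k=11  0000000
0000000
0000000
0011000
0001100
0<11100
0000000
0000000
k=12  0000000
0000000
0000000
0011000
0^01100
0111100
0000000
0000000
k=13  0000000
0000000
0000000
0011000
01>1100
0111100
0000000
0000000
k=14  0000000
0000000
0000000
0011000
0111100
01v1100
0000000
0000000
k=15  0000000
0000000
0000000
0011000
0111100
010>100
0000000
0000000
k=16  0000000
0000000
0000000
0011000
011^100
0100100
0000000
0000000
k=17  0000000
0000000
0000000
0011000
01<0100
0100100
0000000
0000000
k=18  0000000
0000000
0000000
0011000
0100100
01v0100
0000000
0000000
k=19  0000000
0000000
0000000
0011000
0100100
0<10100
0000000
0000000
k=20  0000000
0000000
0000000
0011000
0100100
0010100
0v00000
0000000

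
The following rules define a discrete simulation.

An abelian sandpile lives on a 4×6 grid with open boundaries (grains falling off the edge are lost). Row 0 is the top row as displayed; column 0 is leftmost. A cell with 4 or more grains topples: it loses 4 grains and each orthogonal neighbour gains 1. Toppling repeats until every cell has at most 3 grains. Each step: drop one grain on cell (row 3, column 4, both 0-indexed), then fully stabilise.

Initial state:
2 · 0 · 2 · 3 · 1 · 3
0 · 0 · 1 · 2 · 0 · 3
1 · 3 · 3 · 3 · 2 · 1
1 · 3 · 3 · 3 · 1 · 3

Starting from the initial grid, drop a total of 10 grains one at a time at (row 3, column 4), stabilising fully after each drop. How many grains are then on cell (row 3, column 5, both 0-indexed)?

2

t=0: 2 · 0 · 2 · 3 · 1 · 3
0 · 0 · 1 · 2 · 0 · 3
1 · 3 · 3 · 3 · 2 · 1
1 · 3 · 3 · 3 · 1 · 3
t=1: 2 · 0 · 2 · 3 · 1 · 3
0 · 0 · 1 · 2 · 0 · 3
1 · 3 · 3 · 3 · 2 · 1
1 · 3 · 3 · 3 · 2 · 3
t=2: 2 · 0 · 2 · 3 · 1 · 3
0 · 0 · 1 · 2 · 0 · 3
1 · 3 · 3 · 3 · 2 · 1
1 · 3 · 3 · 3 · 3 · 3
t=3: 2 · 0 · 2 · 3 · 1 · 3
0 · 1 · 2 · 3 · 1 · 3
2 · 1 · 2 · 2 · 0 · 3
2 · 1 · 2 · 2 · 3 · 0
t=4: 2 · 0 · 2 · 3 · 1 · 3
0 · 1 · 2 · 3 · 1 · 3
2 · 1 · 2 · 2 · 1 · 3
2 · 1 · 2 · 3 · 0 · 1
t=5: 2 · 0 · 2 · 3 · 1 · 3
0 · 1 · 2 · 3 · 1 · 3
2 · 1 · 2 · 2 · 1 · 3
2 · 1 · 2 · 3 · 1 · 1
t=6: 2 · 0 · 2 · 3 · 1 · 3
0 · 1 · 2 · 3 · 1 · 3
2 · 1 · 2 · 2 · 1 · 3
2 · 1 · 2 · 3 · 2 · 1
t=7: 2 · 0 · 2 · 3 · 1 · 3
0 · 1 · 2 · 3 · 1 · 3
2 · 1 · 2 · 2 · 1 · 3
2 · 1 · 2 · 3 · 3 · 1
t=8: 2 · 0 · 2 · 3 · 1 · 3
0 · 1 · 2 · 3 · 1 · 3
2 · 1 · 2 · 3 · 2 · 3
2 · 1 · 3 · 0 · 1 · 2
t=9: 2 · 0 · 2 · 3 · 1 · 3
0 · 1 · 2 · 3 · 1 · 3
2 · 1 · 2 · 3 · 2 · 3
2 · 1 · 3 · 0 · 2 · 2
t=10: 2 · 0 · 2 · 3 · 1 · 3
0 · 1 · 2 · 3 · 1 · 3
2 · 1 · 2 · 3 · 2 · 3
2 · 1 · 3 · 0 · 3 · 2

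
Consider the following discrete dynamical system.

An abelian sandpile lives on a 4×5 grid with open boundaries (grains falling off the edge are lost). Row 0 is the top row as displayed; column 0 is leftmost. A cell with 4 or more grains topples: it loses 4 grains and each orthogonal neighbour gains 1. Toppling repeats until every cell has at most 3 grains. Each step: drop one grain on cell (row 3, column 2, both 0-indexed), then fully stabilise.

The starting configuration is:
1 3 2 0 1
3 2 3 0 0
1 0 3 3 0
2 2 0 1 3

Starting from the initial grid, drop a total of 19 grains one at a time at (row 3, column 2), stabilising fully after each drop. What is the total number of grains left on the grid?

31

0) 1 3 2 0 1
3 2 3 0 0
1 0 3 3 0
2 2 0 1 3
1) 1 3 2 0 1
3 2 3 0 0
1 0 3 3 0
2 2 1 1 3
2) 1 3 2 0 1
3 2 3 0 0
1 0 3 3 0
2 2 2 1 3
3) 1 3 2 0 1
3 2 3 0 0
1 0 3 3 0
2 2 3 1 3
4) 1 3 3 0 1
3 3 0 2 0
1 1 2 0 1
2 3 1 3 3
5) 1 3 3 0 1
3 3 0 2 0
1 1 2 0 1
2 3 2 3 3
6) 1 3 3 0 1
3 3 0 2 0
1 1 2 0 1
2 3 3 3 3
7) 1 3 3 0 1
3 3 0 2 0
1 2 3 1 2
3 0 2 1 0
8) 1 3 3 0 1
3 3 0 2 0
1 2 3 1 2
3 0 3 1 0
9) 1 3 3 0 1
3 3 1 2 0
1 3 0 2 2
3 1 1 2 0
10) 1 3 3 0 1
3 3 1 2 0
1 3 0 2 2
3 1 2 2 0
11) 1 3 3 0 1
3 3 1 2 0
1 3 0 2 2
3 1 3 2 0
12) 1 3 3 0 1
3 3 1 2 0
1 3 1 2 2
3 2 0 3 0
13) 1 3 3 0 1
3 3 1 2 0
1 3 1 2 2
3 2 1 3 0
14) 1 3 3 0 1
3 3 1 2 0
1 3 1 2 2
3 2 2 3 0
15) 1 3 3 0 1
3 3 1 2 0
1 3 1 2 2
3 2 3 3 0
16) 1 3 3 0 1
3 3 1 2 0
1 3 2 3 2
3 3 1 0 1
17) 1 3 3 0 1
3 3 1 2 0
1 3 2 3 2
3 3 2 0 1
18) 1 3 3 0 1
3 3 1 2 0
1 3 2 3 2
3 3 3 0 1
19) 3 1 1 2 1
1 3 1 0 1
0 3 2 1 3
1 2 2 2 1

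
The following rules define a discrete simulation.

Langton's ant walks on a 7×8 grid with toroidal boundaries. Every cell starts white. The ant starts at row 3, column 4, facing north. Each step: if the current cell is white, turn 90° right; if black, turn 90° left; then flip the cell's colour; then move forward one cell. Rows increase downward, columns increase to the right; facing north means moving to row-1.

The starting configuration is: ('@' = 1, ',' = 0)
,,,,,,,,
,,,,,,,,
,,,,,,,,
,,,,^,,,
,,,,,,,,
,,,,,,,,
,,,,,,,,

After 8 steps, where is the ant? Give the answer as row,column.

step 0: ,,,,,,,,
,,,,,,,,
,,,,,,,,
,,,,^,,,
,,,,,,,,
,,,,,,,,
,,,,,,,,
step 1: ,,,,,,,,
,,,,,,,,
,,,,,,,,
,,,,@>,,
,,,,,,,,
,,,,,,,,
,,,,,,,,
step 2: ,,,,,,,,
,,,,,,,,
,,,,,,,,
,,,,@@,,
,,,,,v,,
,,,,,,,,
,,,,,,,,
step 3: ,,,,,,,,
,,,,,,,,
,,,,,,,,
,,,,@@,,
,,,,<@,,
,,,,,,,,
,,,,,,,,
step 4: ,,,,,,,,
,,,,,,,,
,,,,,,,,
,,,,^@,,
,,,,@@,,
,,,,,,,,
,,,,,,,,
step 5: ,,,,,,,,
,,,,,,,,
,,,,,,,,
,,,<,@,,
,,,,@@,,
,,,,,,,,
,,,,,,,,
step 6: ,,,,,,,,
,,,,,,,,
,,,^,,,,
,,,@,@,,
,,,,@@,,
,,,,,,,,
,,,,,,,,
step 7: ,,,,,,,,
,,,,,,,,
,,,@>,,,
,,,@,@,,
,,,,@@,,
,,,,,,,,
,,,,,,,,
step 8: ,,,,,,,,
,,,,,,,,
,,,@@,,,
,,,@v@,,
,,,,@@,,
,,,,,,,,
,,,,,,,,

3,4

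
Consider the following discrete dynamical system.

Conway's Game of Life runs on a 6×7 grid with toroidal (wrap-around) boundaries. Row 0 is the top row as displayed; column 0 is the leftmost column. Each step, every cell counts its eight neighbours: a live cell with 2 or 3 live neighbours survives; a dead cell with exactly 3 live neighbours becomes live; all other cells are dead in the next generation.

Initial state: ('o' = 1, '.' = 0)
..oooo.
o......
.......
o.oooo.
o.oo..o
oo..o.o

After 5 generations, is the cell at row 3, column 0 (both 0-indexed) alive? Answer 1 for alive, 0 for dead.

0

k=0  ..oooo.
o......
.......
o.oooo.
o.oo..o
oo..o.o
k=1  ..oooo.
...oo..
.o.oo.o
o.o.oo.
.......
.......
k=2  ..o..o.
.......
oo....o
ooo.ooo
.......
...oo..
k=3  ...oo..
oo....o
..o....
..o..o.
ooo...o
...oo..
k=4  o.oooo.
oooo...
o.o...o
o.oo..o
ooo.ooo
oo..oo.
k=5  .....o.
.....o.
.......
....o..
.......
.......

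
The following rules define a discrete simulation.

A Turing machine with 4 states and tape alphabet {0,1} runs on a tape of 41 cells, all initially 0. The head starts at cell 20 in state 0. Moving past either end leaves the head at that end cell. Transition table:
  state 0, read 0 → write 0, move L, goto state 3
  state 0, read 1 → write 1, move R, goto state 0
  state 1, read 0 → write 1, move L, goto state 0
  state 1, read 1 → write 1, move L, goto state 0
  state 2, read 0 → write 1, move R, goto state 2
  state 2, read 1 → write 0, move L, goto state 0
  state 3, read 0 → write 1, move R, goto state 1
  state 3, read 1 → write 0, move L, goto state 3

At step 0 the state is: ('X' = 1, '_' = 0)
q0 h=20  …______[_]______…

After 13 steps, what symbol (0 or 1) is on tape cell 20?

0

0) q0 h=20  …______[_]______…
1) q3 h=19  …______[_]______…
2) q1 h=20  …_____X[_]______…
3) q0 h=19  …______[X]X_____…
4) q0 h=20  …_____X[X]______…
5) q0 h=21  …____XX[_]______…
6) q3 h=20  …_____X[X]______…
7) q3 h=19  …______[X]______…
8) q3 h=18  …______[_]______…
9) q1 h=19  …_____X[_]______…
10) q0 h=18  …______[X]X_____…
11) q0 h=19  …_____X[X]______…
12) q0 h=20  …____XX[_]______…
13) q3 h=19  …_____X[X]______…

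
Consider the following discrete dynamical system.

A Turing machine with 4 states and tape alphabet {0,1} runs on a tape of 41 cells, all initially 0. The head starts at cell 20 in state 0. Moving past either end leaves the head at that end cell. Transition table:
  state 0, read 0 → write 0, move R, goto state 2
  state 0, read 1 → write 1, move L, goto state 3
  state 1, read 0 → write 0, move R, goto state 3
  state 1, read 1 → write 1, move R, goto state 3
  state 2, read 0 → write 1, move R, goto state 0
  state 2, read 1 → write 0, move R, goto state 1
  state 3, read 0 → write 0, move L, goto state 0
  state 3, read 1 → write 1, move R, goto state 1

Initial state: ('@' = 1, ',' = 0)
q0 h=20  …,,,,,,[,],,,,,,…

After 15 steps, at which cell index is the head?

35

k=0  q0 h=20  …,,,,,,[,],,,,,,…
k=1  q2 h=21  …,,,,,,[,],,,,,,…
k=2  q0 h=22  …,,,,,@[,],,,,,,…
k=3  q2 h=23  …,,,,@,[,],,,,,,…
k=4  q0 h=24  …,,,@,@[,],,,,,,…
k=5  q2 h=25  …,,@,@,[,],,,,,,…
k=6  q0 h=26  …,@,@,@[,],,,,,,…
k=7  q2 h=27  …@,@,@,[,],,,,,,…
k=8  q0 h=28  …,@,@,@[,],,,,,,…
k=9  q2 h=29  …@,@,@,[,],,,,,,…
k=10  q0 h=30  …,@,@,@[,],,,,,,…
k=11  q2 h=31  …@,@,@,[,],,,,,,…
k=12  q0 h=32  …,@,@,@[,],,,,,,…
k=13  q2 h=33  …@,@,@,[,],,,,,,…
k=14  q0 h=34  …,@,@,@[,],,,,,,|
k=15  q2 h=35  …@,@,@,[,],,,,,|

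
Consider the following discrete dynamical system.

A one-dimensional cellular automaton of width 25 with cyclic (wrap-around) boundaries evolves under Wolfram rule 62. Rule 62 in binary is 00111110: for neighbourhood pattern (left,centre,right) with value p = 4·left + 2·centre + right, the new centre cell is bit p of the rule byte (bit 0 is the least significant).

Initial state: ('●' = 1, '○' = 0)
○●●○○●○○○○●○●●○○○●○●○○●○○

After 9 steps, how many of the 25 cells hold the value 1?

t=0: ○●●○○●○○○○●○●●○○○●○●○○●○○
t=1: ●●○●●●●○○●●●●○●○●●●●●●●●○
t=2: ●○●●○○○●●●○○○●●●●○○○○○○○●
t=3: ○●●○●○●●○○●○●●○○○●○○○○○●●
t=4: ●●○●●●●○●●●●●○●○●●●○○○●●○
t=5: ●○●●○○○●●○○○○●●●●○○●○●●○●
t=6: ○●●○●○●●○●○○●●○○○●●●●●○●●
t=7: ●●○●●●●○●●●●●○●○●●○○○○●●○
t=8: ●○●●○○○●●○○○○●●●●○●○○●●○●
t=9: ○●●○●○●●○●○○●●○○○●●●●●○●●

15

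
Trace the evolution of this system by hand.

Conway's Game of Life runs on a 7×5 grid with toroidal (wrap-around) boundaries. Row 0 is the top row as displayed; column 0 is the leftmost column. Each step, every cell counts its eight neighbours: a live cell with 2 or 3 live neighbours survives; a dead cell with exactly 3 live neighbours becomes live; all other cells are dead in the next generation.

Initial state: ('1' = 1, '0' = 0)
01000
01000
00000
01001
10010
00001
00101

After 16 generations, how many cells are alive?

8

gen 0: 01000
01000
00000
01001
10010
00001
00101
gen 1: 11100
00000
10000
10001
10010
10001
10010
gen 2: 11101
10000
10001
11000
01010
11010
00110
gen 3: 10101
00010
00001
01100
00000
11010
00000
gen 4: 00011
10010
00110
00000
10000
00000
00110
gen 5: 00000
00000
00111
00000
00000
00000
00111
gen 6: 00010
00010
00010
00010
00000
00010
00010
gen 7: 00111
00111
00111
00000
00000
00000
00111
gen 8: 11000
11000
00101
00010
00000
00010
00101
gen 9: 00101
00101
11111
00010
00000
00010
11111
gen 10: 00000
00000
11000
11010
00000
11010
11000
gen 11: 00000
00000
11101
11101
00000
11101
11101
gen 12: 11000
11000
00101
00101
00000
00101
00101
gen 13: 00101
00101
00101
00000
00000
00000
00101
gen 14: 11101
11101
00000
00000
00000
00000
00000
gen 15: 00101
00101
11000
00000
00000
00000
11000
gen 16: 00101
00101
11000
00000
00000
00000
11000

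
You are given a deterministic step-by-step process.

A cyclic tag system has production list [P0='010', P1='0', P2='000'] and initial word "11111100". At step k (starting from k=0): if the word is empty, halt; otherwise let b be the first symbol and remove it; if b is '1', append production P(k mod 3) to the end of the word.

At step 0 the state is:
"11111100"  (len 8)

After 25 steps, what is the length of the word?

4

0) "11111100"  (len 8)
1) "1111100010"  (len 10)
2) "1111000100"  (len 10)
3) "111000100000"  (len 12)
4) "11000100000010"  (len 14)
5) "10001000000100"  (len 14)
6) "0001000000100000"  (len 16)
7) "001000000100000"  (len 15)
8) "01000000100000"  (len 14)
9) "1000000100000"  (len 13)
10) "000000100000010"  (len 15)
11) "00000100000010"  (len 14)
12) "0000100000010"  (len 13)
13) "000100000010"  (len 12)
14) "00100000010"  (len 11)
15) "0100000010"  (len 10)
16) "100000010"  (len 9)
17) "000000100"  (len 9)
18) "00000100"  (len 8)
19) "0000100"  (len 7)
20) "000100"  (len 6)
21) "00100"  (len 5)
22) "0100"  (len 4)
23) "100"  (len 3)
24) "00000"  (len 5)
25) "0000"  (len 4)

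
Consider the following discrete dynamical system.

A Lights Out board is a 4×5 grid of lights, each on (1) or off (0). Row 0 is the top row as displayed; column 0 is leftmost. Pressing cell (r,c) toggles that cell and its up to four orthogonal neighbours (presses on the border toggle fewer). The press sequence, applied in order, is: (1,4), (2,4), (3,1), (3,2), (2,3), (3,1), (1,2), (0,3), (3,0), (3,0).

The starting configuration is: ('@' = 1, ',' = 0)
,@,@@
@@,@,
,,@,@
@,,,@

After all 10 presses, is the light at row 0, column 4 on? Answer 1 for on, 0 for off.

1

step 0: ,@,@@
@@,@,
,,@,@
@,,,@
step 1: ,@,@,
@@,,@
,,@,,
@,,,@
step 2: ,@,@,
@@,,,
,,@@@
@,,,,
step 3: ,@,@,
@@,,,
,@@@@
,@@,,
step 4: ,@,@,
@@,,,
,@,@@
,,,@,
step 5: ,@,@,
@@,@,
,@@,,
,,,,,
step 6: ,@,@,
@@,@,
,,@,,
@@@,,
step 7: ,@@@,
@,@,,
,,,,,
@@@,,
step 8: ,@,,@
@,@@,
,,,,,
@@@,,
step 9: ,@,,@
@,@@,
@,,,,
,,@,,
step 10: ,@,,@
@,@@,
,,,,,
@@@,,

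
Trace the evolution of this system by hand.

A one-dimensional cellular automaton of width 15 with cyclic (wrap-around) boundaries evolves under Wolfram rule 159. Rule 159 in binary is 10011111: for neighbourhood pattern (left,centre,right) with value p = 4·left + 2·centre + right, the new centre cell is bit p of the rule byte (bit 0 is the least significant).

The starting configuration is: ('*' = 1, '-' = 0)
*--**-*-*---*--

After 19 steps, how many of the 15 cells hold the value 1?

gen 0: *--**-*-*---*--
gen 1: ****--*-*******
gen 2: ***-***-*******
gen 3: **--**--*******
gen 4: *-***-*********
gen 5: --**--*********
gen 6: ***-**********-
gen 7: **--*********--
gen 8: *-**********-**
gen 9: --*********--**
gen 10: **********-***-
gen 11: *********--**--
gen 12: ********-***-**
gen 13: *******--**--**
gen 14: ******-***-****
gen 15: *****--**--****
gen 16: ****-***-******
gen 17: ***--**--******
gen 18: **-***-********
gen 19: *--**--********

11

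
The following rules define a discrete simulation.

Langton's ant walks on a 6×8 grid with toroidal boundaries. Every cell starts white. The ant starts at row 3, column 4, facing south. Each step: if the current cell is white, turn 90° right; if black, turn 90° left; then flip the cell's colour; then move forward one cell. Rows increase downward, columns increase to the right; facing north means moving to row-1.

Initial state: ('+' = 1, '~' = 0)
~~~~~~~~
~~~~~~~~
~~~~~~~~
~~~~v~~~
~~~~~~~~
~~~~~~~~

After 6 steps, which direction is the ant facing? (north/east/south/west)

south

0) ~~~~~~~~
~~~~~~~~
~~~~~~~~
~~~~v~~~
~~~~~~~~
~~~~~~~~
1) ~~~~~~~~
~~~~~~~~
~~~~~~~~
~~~<+~~~
~~~~~~~~
~~~~~~~~
2) ~~~~~~~~
~~~~~~~~
~~~^~~~~
~~~++~~~
~~~~~~~~
~~~~~~~~
3) ~~~~~~~~
~~~~~~~~
~~~+>~~~
~~~++~~~
~~~~~~~~
~~~~~~~~
4) ~~~~~~~~
~~~~~~~~
~~~++~~~
~~~+v~~~
~~~~~~~~
~~~~~~~~
5) ~~~~~~~~
~~~~~~~~
~~~++~~~
~~~+~>~~
~~~~~~~~
~~~~~~~~
6) ~~~~~~~~
~~~~~~~~
~~~++~~~
~~~+~+~~
~~~~~v~~
~~~~~~~~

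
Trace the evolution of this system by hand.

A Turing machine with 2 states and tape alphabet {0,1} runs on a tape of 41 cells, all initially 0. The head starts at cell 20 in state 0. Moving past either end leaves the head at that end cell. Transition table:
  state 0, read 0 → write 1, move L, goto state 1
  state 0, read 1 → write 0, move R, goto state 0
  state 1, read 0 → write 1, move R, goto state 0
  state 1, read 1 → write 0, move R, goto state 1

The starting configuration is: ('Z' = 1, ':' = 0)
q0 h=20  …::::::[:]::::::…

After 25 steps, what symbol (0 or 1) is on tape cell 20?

1

gen 0: q0 h=20  …::::::[:]::::::…
gen 1: q1 h=19  …::::::[:]Z:::::…
gen 2: q0 h=20  …:::::Z[Z]::::::…
gen 3: q0 h=21  …::::Z:[:]::::::…
gen 4: q1 h=20  …:::::Z[:]Z:::::…
gen 5: q0 h=21  …::::ZZ[Z]::::::…
gen 6: q0 h=22  …:::ZZ:[:]::::::…
gen 7: q1 h=21  …::::ZZ[:]Z:::::…
gen 8: q0 h=22  …:::ZZZ[Z]::::::…
gen 9: q0 h=23  …::ZZZ:[:]::::::…
gen 10: q1 h=22  …:::ZZZ[:]Z:::::…
gen 11: q0 h=23  …::ZZZZ[Z]::::::…
gen 12: q0 h=24  …:ZZZZ:[:]::::::…
gen 13: q1 h=23  …::ZZZZ[:]Z:::::…
gen 14: q0 h=24  …:ZZZZZ[Z]::::::…
gen 15: q0 h=25  …ZZZZZ:[:]::::::…
gen 16: q1 h=24  …:ZZZZZ[:]Z:::::…
gen 17: q0 h=25  …ZZZZZZ[Z]::::::…
gen 18: q0 h=26  …ZZZZZ:[:]::::::…
gen 19: q1 h=25  …ZZZZZZ[:]Z:::::…
gen 20: q0 h=26  …ZZZZZZ[Z]::::::…
gen 21: q0 h=27  …ZZZZZ:[:]::::::…
gen 22: q1 h=26  …ZZZZZZ[:]Z:::::…
gen 23: q0 h=27  …ZZZZZZ[Z]::::::…
gen 24: q0 h=28  …ZZZZZ:[:]::::::…
gen 25: q1 h=27  …ZZZZZZ[:]Z:::::…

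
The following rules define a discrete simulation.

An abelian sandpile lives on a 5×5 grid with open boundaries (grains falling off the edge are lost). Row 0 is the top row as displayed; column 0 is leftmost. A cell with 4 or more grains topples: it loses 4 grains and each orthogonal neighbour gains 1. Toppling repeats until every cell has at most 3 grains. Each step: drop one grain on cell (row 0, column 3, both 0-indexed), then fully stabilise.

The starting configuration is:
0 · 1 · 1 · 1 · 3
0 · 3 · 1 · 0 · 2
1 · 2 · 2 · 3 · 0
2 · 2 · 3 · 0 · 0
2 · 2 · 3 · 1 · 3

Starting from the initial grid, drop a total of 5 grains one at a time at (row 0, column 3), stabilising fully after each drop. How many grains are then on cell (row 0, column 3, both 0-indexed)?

3

step 0: 0 · 1 · 1 · 1 · 3
0 · 3 · 1 · 0 · 2
1 · 2 · 2 · 3 · 0
2 · 2 · 3 · 0 · 0
2 · 2 · 3 · 1 · 3
step 1: 0 · 1 · 1 · 2 · 3
0 · 3 · 1 · 0 · 2
1 · 2 · 2 · 3 · 0
2 · 2 · 3 · 0 · 0
2 · 2 · 3 · 1 · 3
step 2: 0 · 1 · 1 · 3 · 3
0 · 3 · 1 · 0 · 2
1 · 2 · 2 · 3 · 0
2 · 2 · 3 · 0 · 0
2 · 2 · 3 · 1 · 3
step 3: 0 · 1 · 2 · 1 · 0
0 · 3 · 1 · 1 · 3
1 · 2 · 2 · 3 · 0
2 · 2 · 3 · 0 · 0
2 · 2 · 3 · 1 · 3
step 4: 0 · 1 · 2 · 2 · 0
0 · 3 · 1 · 1 · 3
1 · 2 · 2 · 3 · 0
2 · 2 · 3 · 0 · 0
2 · 2 · 3 · 1 · 3
step 5: 0 · 1 · 2 · 3 · 0
0 · 3 · 1 · 1 · 3
1 · 2 · 2 · 3 · 0
2 · 2 · 3 · 0 · 0
2 · 2 · 3 · 1 · 3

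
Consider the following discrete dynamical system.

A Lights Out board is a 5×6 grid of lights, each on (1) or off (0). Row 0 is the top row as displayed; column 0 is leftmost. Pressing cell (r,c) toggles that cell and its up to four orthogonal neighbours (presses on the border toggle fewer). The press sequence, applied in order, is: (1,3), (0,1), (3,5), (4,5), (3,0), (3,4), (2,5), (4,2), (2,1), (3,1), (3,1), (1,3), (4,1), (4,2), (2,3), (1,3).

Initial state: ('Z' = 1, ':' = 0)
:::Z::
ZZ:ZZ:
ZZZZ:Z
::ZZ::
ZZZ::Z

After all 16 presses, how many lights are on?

[0] :::Z::
ZZ:ZZ:
ZZZZ:Z
::ZZ::
ZZZ::Z
[1] ::::::
ZZZ:::
ZZZ::Z
::ZZ::
ZZZ::Z
[2] ZZZ:::
Z:Z:::
ZZZ::Z
::ZZ::
ZZZ::Z
[3] ZZZ:::
Z:Z:::
ZZZ:::
::ZZZZ
ZZZ:::
[4] ZZZ:::
Z:Z:::
ZZZ:::
::ZZZ:
ZZZ:ZZ
[5] ZZZ:::
Z:Z:::
:ZZ:::
ZZZZZ:
:ZZ:ZZ
[6] ZZZ:::
Z:Z:::
:ZZ:Z:
ZZZ::Z
:ZZ::Z
[7] ZZZ:::
Z:Z::Z
:ZZ::Z
ZZZ:::
:ZZ::Z
[8] ZZZ:::
Z:Z::Z
:ZZ::Z
ZZ::::
:::Z:Z
[9] ZZZ:::
ZZZ::Z
Z::::Z
Z:::::
:::Z:Z
[10] ZZZ:::
ZZZ::Z
ZZ:::Z
:ZZ:::
:Z:Z:Z
[11] ZZZ:::
ZZZ::Z
Z::::Z
Z:::::
:::Z:Z
[12] ZZZZ::
ZZ:ZZZ
Z::Z:Z
Z:::::
:::Z:Z
[13] ZZZZ::
ZZ:ZZZ
Z::Z:Z
ZZ::::
ZZZZ:Z
[14] ZZZZ::
ZZ:ZZZ
Z::Z:Z
ZZZ:::
Z::::Z
[15] ZZZZ::
ZZ::ZZ
Z:Z:ZZ
ZZZZ::
Z::::Z
[16] ZZZ:::
ZZZZ:Z
Z:ZZZZ
ZZZZ::
Z::::Z

19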